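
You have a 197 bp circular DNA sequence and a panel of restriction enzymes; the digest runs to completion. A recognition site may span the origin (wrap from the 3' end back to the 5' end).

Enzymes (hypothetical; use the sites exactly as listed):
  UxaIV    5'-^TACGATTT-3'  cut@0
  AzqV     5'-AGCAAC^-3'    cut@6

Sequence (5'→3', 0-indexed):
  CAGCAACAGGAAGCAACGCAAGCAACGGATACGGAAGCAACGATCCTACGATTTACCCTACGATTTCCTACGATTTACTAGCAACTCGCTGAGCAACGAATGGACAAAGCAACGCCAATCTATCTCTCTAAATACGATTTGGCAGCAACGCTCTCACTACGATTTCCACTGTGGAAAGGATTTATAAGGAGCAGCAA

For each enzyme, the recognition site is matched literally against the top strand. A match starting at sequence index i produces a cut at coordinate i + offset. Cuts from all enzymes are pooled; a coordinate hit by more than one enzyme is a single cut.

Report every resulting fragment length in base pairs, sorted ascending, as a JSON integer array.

[5,6,8,9,10,10,12,12,15,16,17,17,19,41]

Scan for sites:
  UxaIV (TACGATTT, off=0): starts [46, 58, 68, 132, 157] → cuts [46, 58, 68, 132, 157]
  AzqV (AGCAAC, off=6): starts [1, 11, 20, 35, 79, 91, 107, 143, 192] → cuts [1, 7, 17, 26, 41, 85, 97, 113, 149]

Pooled cuts: [1, 7, 17, 26, 41, 46, 58, 68, 85, 97, 113, 132, 149, 157]

Fragment lengths:
  1→7: 6 bp
  7→17: 10 bp
  17→26: 9 bp
  26→41: 15 bp
  41→46: 5 bp
  46→58: 12 bp
  58→68: 10 bp
  68→85: 17 bp
  85→97: 12 bp
  97→113: 16 bp
  113→132: 19 bp
  132→149: 17 bp
  149→157: 8 bp
  157→1 (wrap): 197-157+1 = 41 bp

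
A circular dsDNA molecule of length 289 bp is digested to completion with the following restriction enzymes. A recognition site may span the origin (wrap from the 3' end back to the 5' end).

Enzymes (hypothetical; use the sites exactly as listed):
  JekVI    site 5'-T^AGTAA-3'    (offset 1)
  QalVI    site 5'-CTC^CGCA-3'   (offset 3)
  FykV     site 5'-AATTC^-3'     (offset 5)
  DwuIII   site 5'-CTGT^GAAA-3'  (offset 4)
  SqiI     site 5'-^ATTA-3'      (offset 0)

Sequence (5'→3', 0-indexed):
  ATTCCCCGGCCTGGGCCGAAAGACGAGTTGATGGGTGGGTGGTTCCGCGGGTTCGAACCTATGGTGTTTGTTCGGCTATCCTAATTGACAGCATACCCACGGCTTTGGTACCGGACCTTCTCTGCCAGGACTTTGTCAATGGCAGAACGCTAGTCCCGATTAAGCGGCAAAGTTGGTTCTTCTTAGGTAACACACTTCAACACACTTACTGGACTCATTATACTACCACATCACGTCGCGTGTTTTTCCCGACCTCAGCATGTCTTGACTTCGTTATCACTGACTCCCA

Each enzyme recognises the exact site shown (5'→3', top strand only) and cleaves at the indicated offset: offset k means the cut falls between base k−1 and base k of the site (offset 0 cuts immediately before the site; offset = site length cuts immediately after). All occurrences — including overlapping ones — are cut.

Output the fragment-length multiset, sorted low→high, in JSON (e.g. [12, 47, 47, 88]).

Scan for sites:
  JekVI (TAGTAA, off=1): no sites
  QalVI (CTCCGCA, off=3): no sites
  FykV AATTC/5: at [288] ⇒ [4]
  DwuIII (CTGTGAAA, off=4): no sites
  SqiI ATTA/0: at [158, 216] ⇒ [158, 216]

All cut coordinates (distinct, sorted): [4, 158, 216]

Fragment lengths:
  4→158: 154 bp
  158→216: 58 bp
  216→4 (wrap): 289-216+4 = 77 bp

[58,77,154]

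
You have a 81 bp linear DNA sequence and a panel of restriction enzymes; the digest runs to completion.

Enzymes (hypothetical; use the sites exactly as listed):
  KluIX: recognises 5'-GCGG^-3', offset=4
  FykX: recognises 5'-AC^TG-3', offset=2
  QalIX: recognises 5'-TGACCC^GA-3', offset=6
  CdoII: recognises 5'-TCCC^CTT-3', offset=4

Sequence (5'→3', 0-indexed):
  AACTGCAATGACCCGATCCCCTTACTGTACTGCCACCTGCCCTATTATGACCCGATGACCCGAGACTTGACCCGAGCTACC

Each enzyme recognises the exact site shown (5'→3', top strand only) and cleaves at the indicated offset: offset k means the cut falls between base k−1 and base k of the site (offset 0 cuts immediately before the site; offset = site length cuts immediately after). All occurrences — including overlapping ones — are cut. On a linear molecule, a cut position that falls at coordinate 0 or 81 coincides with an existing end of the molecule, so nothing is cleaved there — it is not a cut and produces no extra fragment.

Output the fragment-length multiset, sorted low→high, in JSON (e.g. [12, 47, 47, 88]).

[3,5,5,6,8,8,11,12,23]

Site scan:
  KluIX (GCGG, off=4): no sites
  FykX ACTG/2: at [1, 23, 28] ⇒ [3, 25, 30]
  QalIX TGACCCGA/6: at [8, 47, 55, 67] ⇒ [14, 53, 61, 73]
  CdoII TCCCCTT/4: at [16] ⇒ [20]

All cut coordinates (distinct, sorted): [3, 14, 20, 25, 30, 53, 61, 73]

Fragment lengths:
  [0,3): 3 bp
  [3,14): 11 bp
  [14,20): 6 bp
  [20,25): 5 bp
  [25,30): 5 bp
  [30,53): 23 bp
  [53,61): 8 bp
  [61,73): 12 bp
  [73,81): 8 bp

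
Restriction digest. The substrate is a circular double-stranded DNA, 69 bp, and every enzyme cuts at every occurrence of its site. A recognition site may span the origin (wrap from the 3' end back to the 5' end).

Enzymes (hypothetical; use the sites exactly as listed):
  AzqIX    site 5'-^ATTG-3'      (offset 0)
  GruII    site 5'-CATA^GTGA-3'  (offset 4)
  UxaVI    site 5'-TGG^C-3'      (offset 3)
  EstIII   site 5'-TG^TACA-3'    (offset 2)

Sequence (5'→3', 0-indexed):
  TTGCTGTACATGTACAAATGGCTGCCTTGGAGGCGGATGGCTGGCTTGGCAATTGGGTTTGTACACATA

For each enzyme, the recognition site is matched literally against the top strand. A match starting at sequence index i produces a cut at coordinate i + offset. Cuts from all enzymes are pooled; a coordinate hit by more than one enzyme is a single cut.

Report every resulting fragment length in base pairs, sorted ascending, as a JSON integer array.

Scan for sites:
  AzqIX ATTG/0: at [51, 68] ⇒ [51, 68]
  GruII (CATAGTGA, off=4): no sites
  UxaVI TGGC/3: at [18, 37, 41, 46] ⇒ [21, 40, 44, 49]
  EstIII TGTACA/2: at [4, 10, 59] ⇒ [6, 12, 61]

Pooled cuts: [6, 12, 21, 40, 44, 49, 51, 61, 68]

Fragment lengths:
  6→12: 6 bp
  12→21: 9 bp
  21→40: 19 bp
  40→44: 4 bp
  44→49: 5 bp
  49→51: 2 bp
  51→61: 10 bp
  61→68: 7 bp
  68→6 (wrap): 69-68+6 = 7 bp

[2,4,5,6,7,7,9,10,19]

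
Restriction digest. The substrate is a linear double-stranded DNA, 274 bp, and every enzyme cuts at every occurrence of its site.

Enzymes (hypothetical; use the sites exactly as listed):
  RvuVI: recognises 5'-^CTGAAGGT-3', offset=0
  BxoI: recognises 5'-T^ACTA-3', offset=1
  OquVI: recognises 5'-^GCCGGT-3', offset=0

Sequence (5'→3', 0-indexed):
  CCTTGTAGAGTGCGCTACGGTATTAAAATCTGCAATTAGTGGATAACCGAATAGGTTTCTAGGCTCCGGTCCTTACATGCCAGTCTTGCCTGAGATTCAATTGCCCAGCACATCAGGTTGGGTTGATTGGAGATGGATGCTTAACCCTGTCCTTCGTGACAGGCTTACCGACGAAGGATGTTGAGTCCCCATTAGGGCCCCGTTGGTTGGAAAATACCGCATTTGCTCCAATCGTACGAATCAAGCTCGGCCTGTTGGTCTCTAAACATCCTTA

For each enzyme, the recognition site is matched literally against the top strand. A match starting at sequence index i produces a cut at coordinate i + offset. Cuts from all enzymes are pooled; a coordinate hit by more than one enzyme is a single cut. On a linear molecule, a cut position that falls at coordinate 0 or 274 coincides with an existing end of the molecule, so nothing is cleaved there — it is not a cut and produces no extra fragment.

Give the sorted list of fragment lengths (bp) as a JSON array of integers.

[274]

Per-enzyme occurrences:
  RvuVI (CTGAAGGT, off=0): no sites
  BxoI (TACTA, off=1): no sites
  OquVI (GCCGGT, off=0): no sites

Pooled cuts: ∅

Fragment lengths:
  no cuts → one linear fragment of 274 bp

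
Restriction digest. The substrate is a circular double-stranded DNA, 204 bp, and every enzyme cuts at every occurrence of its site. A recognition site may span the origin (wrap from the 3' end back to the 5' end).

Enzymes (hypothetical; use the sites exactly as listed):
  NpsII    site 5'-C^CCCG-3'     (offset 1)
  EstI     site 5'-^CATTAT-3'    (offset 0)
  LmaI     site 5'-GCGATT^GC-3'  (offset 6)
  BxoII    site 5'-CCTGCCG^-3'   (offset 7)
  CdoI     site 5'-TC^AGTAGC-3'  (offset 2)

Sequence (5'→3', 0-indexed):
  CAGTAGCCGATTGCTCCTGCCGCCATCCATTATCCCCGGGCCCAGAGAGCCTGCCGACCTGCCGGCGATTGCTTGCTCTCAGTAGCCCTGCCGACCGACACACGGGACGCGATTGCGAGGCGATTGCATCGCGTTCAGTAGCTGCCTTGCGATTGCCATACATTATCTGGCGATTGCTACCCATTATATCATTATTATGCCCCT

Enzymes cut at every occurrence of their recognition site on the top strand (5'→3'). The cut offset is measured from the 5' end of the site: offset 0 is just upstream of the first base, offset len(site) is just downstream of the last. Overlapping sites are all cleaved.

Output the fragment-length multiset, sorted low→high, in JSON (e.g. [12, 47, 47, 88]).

Per-enzyme occurrences:
  NpsII (CCCCG, off=1): starts [33] → cuts [34]
  EstI (CATTAT, off=0): starts [27, 160, 181, 189] → cuts [27, 160, 181, 189]
  LmaI (GCGATTGC, off=6): starts [64, 108, 119, 148, 169] → cuts [70, 114, 125, 154, 175]
  BxoII (CCTGCCG, off=7): starts [15, 49, 57, 86] → cuts [22, 56, 64, 93]
  CdoI (TCAGTAGC, off=2): starts [78, 134, 203] → cuts [1, 80, 136]

Pooled cuts: [1, 22, 27, 34, 56, 64, 70, 80, 93, 114, 125, 136, 154, 160, 175, 181, 189]

Fragment lengths:
  1→22: 21 bp
  22→27: 5 bp
  27→34: 7 bp
  34→56: 22 bp
  56→64: 8 bp
  64→70: 6 bp
  70→80: 10 bp
  80→93: 13 bp
  93→114: 21 bp
  114→125: 11 bp
  125→136: 11 bp
  136→154: 18 bp
  154→160: 6 bp
  160→175: 15 bp
  175→181: 6 bp
  181→189: 8 bp
  189→1 (wrap): 204-189+1 = 16 bp

[5,6,6,6,7,8,8,10,11,11,13,15,16,18,21,21,22]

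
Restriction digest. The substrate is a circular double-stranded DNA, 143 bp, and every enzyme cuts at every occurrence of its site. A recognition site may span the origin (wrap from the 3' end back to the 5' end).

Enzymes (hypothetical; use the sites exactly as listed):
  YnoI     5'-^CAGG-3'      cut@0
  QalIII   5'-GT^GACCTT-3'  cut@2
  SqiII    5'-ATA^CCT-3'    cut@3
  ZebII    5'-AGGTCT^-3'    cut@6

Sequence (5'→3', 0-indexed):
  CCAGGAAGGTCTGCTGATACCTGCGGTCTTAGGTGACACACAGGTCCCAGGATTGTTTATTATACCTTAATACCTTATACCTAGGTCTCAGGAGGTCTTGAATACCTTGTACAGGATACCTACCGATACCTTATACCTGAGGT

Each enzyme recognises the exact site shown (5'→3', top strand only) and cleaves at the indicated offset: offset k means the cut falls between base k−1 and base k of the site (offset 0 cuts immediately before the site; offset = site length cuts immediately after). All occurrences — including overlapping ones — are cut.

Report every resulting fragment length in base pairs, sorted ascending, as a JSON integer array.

[6,7,7,7,7,7,7,8,9,9,10,10,11,17,21]

Scan for sites:
  YnoI CAGG/0: at [1, 40, 47, 88, 111] ⇒ [1, 40, 47, 88, 111]
  QalIII (GTGACCTT, off=2): no sites
  SqiII ATACCT/3: at [16, 61, 69, 76, 101, 115, 125, 132] ⇒ [19, 64, 72, 79, 104, 118, 128, 135]
  ZebII AGGTCT/6: at [6, 82, 92] ⇒ [12, 88, 98]

Pooled cuts: [1, 12, 19, 40, 47, 64, 72, 79, 88, 98, 104, 111, 118, 128, 135]

Fragment lengths:
  1→12: 11 bp
  12→19: 7 bp
  19→40: 21 bp
  40→47: 7 bp
  47→64: 17 bp
  64→72: 8 bp
  72→79: 7 bp
  79→88: 9 bp
  88→98: 10 bp
  98→104: 6 bp
  104→111: 7 bp
  111→118: 7 bp
  118→128: 10 bp
  128→135: 7 bp
  135→1 (wrap): 143-135+1 = 9 bp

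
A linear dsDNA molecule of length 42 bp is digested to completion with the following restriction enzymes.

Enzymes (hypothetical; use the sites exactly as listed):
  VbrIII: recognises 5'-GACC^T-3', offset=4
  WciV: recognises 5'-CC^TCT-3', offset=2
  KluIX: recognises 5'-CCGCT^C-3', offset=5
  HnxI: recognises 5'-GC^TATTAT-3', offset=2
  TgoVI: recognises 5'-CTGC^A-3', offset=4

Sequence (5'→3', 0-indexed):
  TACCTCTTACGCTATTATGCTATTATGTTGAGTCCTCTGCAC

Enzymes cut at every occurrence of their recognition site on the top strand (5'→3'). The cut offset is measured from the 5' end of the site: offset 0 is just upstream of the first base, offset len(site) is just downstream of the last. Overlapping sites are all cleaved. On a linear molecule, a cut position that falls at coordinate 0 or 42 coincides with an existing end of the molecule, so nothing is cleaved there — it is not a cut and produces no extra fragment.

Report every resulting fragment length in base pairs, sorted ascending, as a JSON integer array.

[2,4,5,8,8,15]

Site scan:
  VbrIII (GACCT, off=4): no sites
  WciV (CCTCT, off=2): starts [2, 33] → cuts [4, 35]
  KluIX (CCGCTC, off=5): no sites
  HnxI (GCTATTAT, off=2): starts [10, 18] → cuts [12, 20]
  TgoVI (CTGCA, off=4): starts [36] → cuts [40]

All cut coordinates (distinct, sorted): [4, 12, 20, 35, 40]

Fragment lengths:
  [0,4): 4 bp
  [4,12): 8 bp
  [12,20): 8 bp
  [20,35): 15 bp
  [35,40): 5 bp
  [40,42): 2 bp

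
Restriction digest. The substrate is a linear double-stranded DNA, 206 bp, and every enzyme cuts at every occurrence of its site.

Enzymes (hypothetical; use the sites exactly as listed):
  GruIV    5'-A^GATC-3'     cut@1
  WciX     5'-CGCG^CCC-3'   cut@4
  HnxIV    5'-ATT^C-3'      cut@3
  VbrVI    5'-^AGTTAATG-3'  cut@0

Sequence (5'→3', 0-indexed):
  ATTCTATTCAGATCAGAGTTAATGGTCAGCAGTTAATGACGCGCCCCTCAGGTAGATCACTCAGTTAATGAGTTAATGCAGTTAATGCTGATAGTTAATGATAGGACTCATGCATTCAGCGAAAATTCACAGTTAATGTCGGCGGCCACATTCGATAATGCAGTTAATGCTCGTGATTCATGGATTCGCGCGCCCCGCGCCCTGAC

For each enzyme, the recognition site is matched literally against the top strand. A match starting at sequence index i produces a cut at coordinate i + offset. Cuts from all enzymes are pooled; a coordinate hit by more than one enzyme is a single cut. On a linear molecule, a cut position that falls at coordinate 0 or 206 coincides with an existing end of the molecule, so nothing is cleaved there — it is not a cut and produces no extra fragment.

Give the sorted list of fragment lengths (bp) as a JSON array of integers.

Scan for sites:
  GruIV (AGATC, off=1): starts [9, 53] → cuts [10, 54]
  WciX (CGCGCCC, off=4): starts [39, 188, 195] → cuts [43, 192, 199]
  HnxIV (ATTC, off=3): starts [0, 5, 113, 124, 149, 175, 183] → cuts [3, 8, 116, 127, 152, 178, 186]
  VbrVI (AGTTAATG, off=0): starts [16, 30, 62, 70, 79, 92, 130, 161] → cuts [16, 30, 62, 70, 79, 92, 130, 161]

Pooled cuts: [3, 8, 10, 16, 30, 43, 54, 62, 70, 79, 92, 116, 127, 130, 152, 161, 178, 186, 192, 199]

Fragment lengths:
  [0,3): 3 bp
  [3,8): 5 bp
  [8,10): 2 bp
  [10,16): 6 bp
  [16,30): 14 bp
  [30,43): 13 bp
  [43,54): 11 bp
  [54,62): 8 bp
  [62,70): 8 bp
  [70,79): 9 bp
  [79,92): 13 bp
  [92,116): 24 bp
  [116,127): 11 bp
  [127,130): 3 bp
  [130,152): 22 bp
  [152,161): 9 bp
  [161,178): 17 bp
  [178,186): 8 bp
  [186,192): 6 bp
  [192,199): 7 bp
  [199,206): 7 bp

[2,3,3,5,6,6,7,7,8,8,8,9,9,11,11,13,13,14,17,22,24]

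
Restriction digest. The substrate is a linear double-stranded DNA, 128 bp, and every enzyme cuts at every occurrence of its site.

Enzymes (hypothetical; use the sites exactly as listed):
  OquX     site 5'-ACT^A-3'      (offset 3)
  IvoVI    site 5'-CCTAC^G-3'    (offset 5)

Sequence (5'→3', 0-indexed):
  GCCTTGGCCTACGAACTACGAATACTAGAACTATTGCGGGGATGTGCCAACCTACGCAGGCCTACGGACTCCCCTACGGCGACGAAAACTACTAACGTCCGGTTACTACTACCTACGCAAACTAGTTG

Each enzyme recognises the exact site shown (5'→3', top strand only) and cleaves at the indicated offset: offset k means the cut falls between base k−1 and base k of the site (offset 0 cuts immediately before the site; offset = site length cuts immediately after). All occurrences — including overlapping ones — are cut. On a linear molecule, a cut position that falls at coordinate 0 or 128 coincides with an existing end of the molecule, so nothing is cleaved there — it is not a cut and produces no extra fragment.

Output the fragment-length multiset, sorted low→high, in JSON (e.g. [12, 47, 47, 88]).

Per-enzyme occurrences:
  OquX (ACTA, off=3): starts [14, 23, 29, 87, 90, 104, 107, 120] → cuts [17, 26, 32, 90, 93, 107, 110, 123]
  IvoVI (CCTACG, off=5): starts [7, 50, 60, 72, 111] → cuts [12, 55, 65, 77, 116]

All cut coordinates (distinct, sorted): [12, 17, 26, 32, 55, 65, 77, 90, 93, 107, 110, 116, 123]

Fragment lengths:
  [0,12): 12 bp
  [12,17): 5 bp
  [17,26): 9 bp
  [26,32): 6 bp
  [32,55): 23 bp
  [55,65): 10 bp
  [65,77): 12 bp
  [77,90): 13 bp
  [90,93): 3 bp
  [93,107): 14 bp
  [107,110): 3 bp
  [110,116): 6 bp
  [116,123): 7 bp
  [123,128): 5 bp

[3,3,5,5,6,6,7,9,10,12,12,13,14,23]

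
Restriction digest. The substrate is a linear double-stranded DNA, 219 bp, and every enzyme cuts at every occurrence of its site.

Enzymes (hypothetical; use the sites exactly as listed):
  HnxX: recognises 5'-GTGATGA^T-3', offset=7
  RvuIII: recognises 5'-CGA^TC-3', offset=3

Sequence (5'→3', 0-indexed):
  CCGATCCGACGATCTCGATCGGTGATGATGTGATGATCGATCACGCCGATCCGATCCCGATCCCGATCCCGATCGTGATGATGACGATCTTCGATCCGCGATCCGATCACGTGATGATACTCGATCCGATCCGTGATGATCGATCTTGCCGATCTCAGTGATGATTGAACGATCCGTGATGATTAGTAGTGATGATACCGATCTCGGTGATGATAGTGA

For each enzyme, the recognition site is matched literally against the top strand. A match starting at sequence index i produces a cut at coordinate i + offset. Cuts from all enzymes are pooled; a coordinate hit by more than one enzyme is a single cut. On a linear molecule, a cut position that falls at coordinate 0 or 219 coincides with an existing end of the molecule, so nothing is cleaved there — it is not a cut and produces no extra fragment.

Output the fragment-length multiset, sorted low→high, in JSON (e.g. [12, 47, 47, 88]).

[4,4,4,5,5,5,6,6,6,6,6,6,6,7,7,7,8,8,8,9,9,9,10,10,10,11,12,12,13]

Site scan:
  HnxX (GTGATGAT, off=7): starts [21, 29, 74, 110, 132, 157, 175, 188, 206] → cuts [28, 36, 81, 117, 139, 164, 182, 195, 213]
  RvuIII (CGATC, off=3): starts [1, 9, 15, 37, 46, 51, 57, 63, 69, 84, 91, 98, 103, 121, 126, 140, 149, 169, 198] → cuts [4, 12, 18, 40, 49, 54, 60, 66, 72, 87, 94, 101, 106, 124, 129, 143, 152, 172, 201]

Pooled cuts: [4, 12, 18, 28, 36, 40, 49, 54, 60, 66, 72, 81, 87, 94, 101, 106, 117, 124, 129, 139, 143, 152, 164, 172, 182, 195, 201, 213]

Fragments:
  [0,4): 4 bp
  [4,12): 8 bp
  [12,18): 6 bp
  [18,28): 10 bp
  [28,36): 8 bp
  [36,40): 4 bp
  [40,49): 9 bp
  [49,54): 5 bp
  [54,60): 6 bp
  [60,66): 6 bp
  [66,72): 6 bp
  [72,81): 9 bp
  [81,87): 6 bp
  [87,94): 7 bp
  [94,101): 7 bp
  [101,106): 5 bp
  [106,117): 11 bp
  [117,124): 7 bp
  [124,129): 5 bp
  [129,139): 10 bp
  [139,143): 4 bp
  [143,152): 9 bp
  [152,164): 12 bp
  [164,172): 8 bp
  [172,182): 10 bp
  [182,195): 13 bp
  [195,201): 6 bp
  [201,213): 12 bp
  [213,219): 6 bp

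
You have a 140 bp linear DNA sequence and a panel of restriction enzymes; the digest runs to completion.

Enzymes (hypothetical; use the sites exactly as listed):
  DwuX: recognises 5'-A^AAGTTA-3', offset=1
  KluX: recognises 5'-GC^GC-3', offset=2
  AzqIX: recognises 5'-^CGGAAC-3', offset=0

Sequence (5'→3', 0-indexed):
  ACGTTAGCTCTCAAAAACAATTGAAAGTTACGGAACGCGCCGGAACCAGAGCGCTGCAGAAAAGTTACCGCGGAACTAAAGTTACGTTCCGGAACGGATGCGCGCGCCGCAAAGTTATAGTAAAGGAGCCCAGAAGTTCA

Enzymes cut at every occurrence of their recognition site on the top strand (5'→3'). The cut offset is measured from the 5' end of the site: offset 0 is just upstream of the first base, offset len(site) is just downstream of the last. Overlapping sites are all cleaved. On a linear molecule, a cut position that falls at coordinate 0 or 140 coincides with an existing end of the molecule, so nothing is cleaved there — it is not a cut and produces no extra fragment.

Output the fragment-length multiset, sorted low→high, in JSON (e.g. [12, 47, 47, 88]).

[2,2,2,6,6,8,8,9,9,11,12,12,24,29]

Site scan:
  DwuX AAAGTTA/1: at [23, 60, 77, 110] ⇒ [24, 61, 78, 111]
  KluX GCGC/2: at [36, 50, 99, 101, 103] ⇒ [38, 52, 101, 103, 105]
  AzqIX CGGAAC/0: at [30, 40, 70, 89] ⇒ [30, 40, 70, 89]

All cut coordinates (distinct, sorted): [24, 30, 38, 40, 52, 61, 70, 78, 89, 101, 103, 105, 111]

Fragment lengths:
  [0,24): 24 bp
  [24,30): 6 bp
  [30,38): 8 bp
  [38,40): 2 bp
  [40,52): 12 bp
  [52,61): 9 bp
  [61,70): 9 bp
  [70,78): 8 bp
  [78,89): 11 bp
  [89,101): 12 bp
  [101,103): 2 bp
  [103,105): 2 bp
  [105,111): 6 bp
  [111,140): 29 bp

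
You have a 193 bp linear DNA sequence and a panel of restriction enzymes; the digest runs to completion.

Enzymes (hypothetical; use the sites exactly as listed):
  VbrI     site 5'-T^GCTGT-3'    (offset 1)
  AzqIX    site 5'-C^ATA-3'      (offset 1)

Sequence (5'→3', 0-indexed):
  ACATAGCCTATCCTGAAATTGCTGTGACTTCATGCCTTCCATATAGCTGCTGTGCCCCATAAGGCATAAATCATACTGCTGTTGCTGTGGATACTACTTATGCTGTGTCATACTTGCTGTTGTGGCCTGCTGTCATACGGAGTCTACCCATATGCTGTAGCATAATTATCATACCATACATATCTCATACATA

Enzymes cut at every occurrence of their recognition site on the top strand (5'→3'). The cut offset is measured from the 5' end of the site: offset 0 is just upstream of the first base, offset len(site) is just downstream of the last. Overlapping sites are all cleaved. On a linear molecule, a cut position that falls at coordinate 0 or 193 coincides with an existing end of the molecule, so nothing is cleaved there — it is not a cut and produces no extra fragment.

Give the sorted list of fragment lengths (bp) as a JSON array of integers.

Scan for sites:
  VbrI TGCTGT/1: at [19, 47, 76, 82, 100, 114, 127, 152] ⇒ [20, 48, 77, 83, 101, 115, 128, 153]
  AzqIX CATA/1: at [1, 39, 57, 64, 71, 108, 133, 148, 160, 169, 174, 178, 185, 189] ⇒ [2, 40, 58, 65, 72, 109, 134, 149, 161, 170, 175, 179, 186, 190]

All cut coordinates (distinct, sorted): [2, 20, 40, 48, 58, 65, 72, 77, 83, 101, 109, 115, 128, 134, 149, 153, 161, 170, 175, 179, 186, 190]

Fragments:
  [0,2): 2 bp
  [2,20): 18 bp
  [20,40): 20 bp
  [40,48): 8 bp
  [48,58): 10 bp
  [58,65): 7 bp
  [65,72): 7 bp
  [72,77): 5 bp
  [77,83): 6 bp
  [83,101): 18 bp
  [101,109): 8 bp
  [109,115): 6 bp
  [115,128): 13 bp
  [128,134): 6 bp
  [134,149): 15 bp
  [149,153): 4 bp
  [153,161): 8 bp
  [161,170): 9 bp
  [170,175): 5 bp
  [175,179): 4 bp
  [179,186): 7 bp
  [186,190): 4 bp
  [190,193): 3 bp

[2,3,4,4,4,5,5,6,6,6,7,7,7,8,8,8,9,10,13,15,18,18,20]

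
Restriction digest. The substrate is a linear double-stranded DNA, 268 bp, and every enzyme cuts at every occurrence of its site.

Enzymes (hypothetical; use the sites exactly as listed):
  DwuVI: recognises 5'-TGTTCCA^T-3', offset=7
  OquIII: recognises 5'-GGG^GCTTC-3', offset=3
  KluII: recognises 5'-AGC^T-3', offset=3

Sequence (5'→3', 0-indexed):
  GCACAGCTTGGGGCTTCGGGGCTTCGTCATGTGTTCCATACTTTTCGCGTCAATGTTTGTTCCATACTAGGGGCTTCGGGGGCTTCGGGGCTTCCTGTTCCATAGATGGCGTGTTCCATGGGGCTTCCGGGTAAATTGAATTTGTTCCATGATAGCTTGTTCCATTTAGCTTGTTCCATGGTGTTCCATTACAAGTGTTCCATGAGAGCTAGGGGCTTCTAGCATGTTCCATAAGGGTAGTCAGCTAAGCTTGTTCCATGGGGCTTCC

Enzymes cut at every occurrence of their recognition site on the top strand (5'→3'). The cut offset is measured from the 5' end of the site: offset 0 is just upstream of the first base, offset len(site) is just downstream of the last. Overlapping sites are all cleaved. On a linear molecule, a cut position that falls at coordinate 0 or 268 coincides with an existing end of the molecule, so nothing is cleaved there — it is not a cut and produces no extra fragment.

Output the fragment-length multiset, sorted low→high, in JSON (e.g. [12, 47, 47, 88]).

[4,4,5,5,5,6,6,7,7,7,8,8,8,8,8,8,9,10,13,14,14,16,17,18,26,27]

Per-enzyme occurrences:
  DwuVI (TGTTCCAT, off=7): starts [31, 57, 95, 111, 142, 157, 171, 181, 195, 224, 251] → cuts [38, 64, 102, 118, 149, 164, 178, 188, 202, 231, 258]
  OquIII (GGGGCTTC, off=3): starts [9, 17, 69, 78, 86, 119, 211, 259] → cuts [12, 20, 72, 81, 89, 122, 214, 262]
  KluII (AGCT, off=3): starts [4, 153, 167, 206, 242, 247] → cuts [7, 156, 170, 209, 245, 250]

All cut coordinates (distinct, sorted): [7, 12, 20, 38, 64, 72, 81, 89, 102, 118, 122, 149, 156, 164, 170, 178, 188, 202, 209, 214, 231, 245, 250, 258, 262]

Fragment lengths:
  [0,7): 7 bp
  [7,12): 5 bp
  [12,20): 8 bp
  [20,38): 18 bp
  [38,64): 26 bp
  [64,72): 8 bp
  [72,81): 9 bp
  [81,89): 8 bp
  [89,102): 13 bp
  [102,118): 16 bp
  [118,122): 4 bp
  [122,149): 27 bp
  [149,156): 7 bp
  [156,164): 8 bp
  [164,170): 6 bp
  [170,178): 8 bp
  [178,188): 10 bp
  [188,202): 14 bp
  [202,209): 7 bp
  [209,214): 5 bp
  [214,231): 17 bp
  [231,245): 14 bp
  [245,250): 5 bp
  [250,258): 8 bp
  [258,262): 4 bp
  [262,268): 6 bp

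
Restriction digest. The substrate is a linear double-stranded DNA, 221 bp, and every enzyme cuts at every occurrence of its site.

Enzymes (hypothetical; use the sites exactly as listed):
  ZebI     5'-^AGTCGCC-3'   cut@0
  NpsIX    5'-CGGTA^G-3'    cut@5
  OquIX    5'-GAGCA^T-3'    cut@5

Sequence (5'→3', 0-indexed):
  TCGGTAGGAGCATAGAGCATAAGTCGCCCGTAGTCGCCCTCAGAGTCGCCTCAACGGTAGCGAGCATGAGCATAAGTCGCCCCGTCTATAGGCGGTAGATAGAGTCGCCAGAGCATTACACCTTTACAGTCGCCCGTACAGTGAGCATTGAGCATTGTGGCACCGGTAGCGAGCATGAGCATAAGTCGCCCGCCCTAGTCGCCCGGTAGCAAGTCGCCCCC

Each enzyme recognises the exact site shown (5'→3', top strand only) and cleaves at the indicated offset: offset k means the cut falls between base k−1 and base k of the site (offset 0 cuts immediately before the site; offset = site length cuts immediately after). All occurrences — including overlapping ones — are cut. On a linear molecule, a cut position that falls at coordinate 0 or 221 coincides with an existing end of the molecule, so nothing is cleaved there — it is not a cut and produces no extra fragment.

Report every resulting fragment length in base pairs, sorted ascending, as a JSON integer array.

Site scan:
  ZebI (AGTCGCC, off=0): starts [21, 31, 43, 74, 102, 127, 183, 196, 211] → cuts [21, 31, 43, 74, 102, 127, 183, 196, 211]
  NpsIX (CGGTAG, off=5): starts [1, 54, 92, 163, 203] → cuts [6, 59, 97, 168, 208]
  OquIX (GAGCAT, off=5): starts [7, 14, 61, 67, 110, 142, 149, 170, 176] → cuts [12, 19, 66, 72, 115, 147, 154, 175, 181]

Pooled cuts: [6, 12, 19, 21, 31, 43, 59, 66, 72, 74, 97, 102, 115, 127, 147, 154, 168, 175, 181, 183, 196, 208, 211]

Fragment lengths:
  [0,6): 6 bp
  [6,12): 6 bp
  [12,19): 7 bp
  [19,21): 2 bp
  [21,31): 10 bp
  [31,43): 12 bp
  [43,59): 16 bp
  [59,66): 7 bp
  [66,72): 6 bp
  [72,74): 2 bp
  [74,97): 23 bp
  [97,102): 5 bp
  [102,115): 13 bp
  [115,127): 12 bp
  [127,147): 20 bp
  [147,154): 7 bp
  [154,168): 14 bp
  [168,175): 7 bp
  [175,181): 6 bp
  [181,183): 2 bp
  [183,196): 13 bp
  [196,208): 12 bp
  [208,211): 3 bp
  [211,221): 10 bp

[2,2,2,3,5,6,6,6,6,7,7,7,7,10,10,12,12,12,13,13,14,16,20,23]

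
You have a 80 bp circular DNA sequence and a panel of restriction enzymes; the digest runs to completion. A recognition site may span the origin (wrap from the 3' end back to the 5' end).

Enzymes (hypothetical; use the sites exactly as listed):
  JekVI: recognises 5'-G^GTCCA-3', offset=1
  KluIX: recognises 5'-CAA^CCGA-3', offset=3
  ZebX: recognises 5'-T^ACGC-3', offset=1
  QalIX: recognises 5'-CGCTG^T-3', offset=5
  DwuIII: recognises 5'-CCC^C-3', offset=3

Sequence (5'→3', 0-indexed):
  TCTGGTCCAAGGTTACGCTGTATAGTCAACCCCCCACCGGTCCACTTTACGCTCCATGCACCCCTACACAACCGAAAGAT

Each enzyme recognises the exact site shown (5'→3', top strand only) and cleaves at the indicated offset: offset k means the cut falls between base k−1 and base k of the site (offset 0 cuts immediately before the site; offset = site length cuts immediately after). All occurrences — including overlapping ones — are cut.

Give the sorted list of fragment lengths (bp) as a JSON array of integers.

[1,1,5,6,8,9,10,12,13,15]

Scan for sites:
  JekVI (GGTCCA, off=1): starts [3, 38] → cuts [4, 39]
  KluIX (CAACCGA, off=3): starts [68] → cuts [71]
  ZebX (TACGC, off=1): starts [13, 47] → cuts [14, 48]
  QalIX (CGCTGT, off=5): starts [15] → cuts [20]
  DwuIII (CCCC, off=3): starts [29, 30, 31, 60] → cuts [32, 33, 34, 63]

Pooled cuts: [4, 14, 20, 32, 33, 34, 39, 48, 63, 71]

Fragment lengths:
  4→14: 10 bp
  14→20: 6 bp
  20→32: 12 bp
  32→33: 1 bp
  33→34: 1 bp
  34→39: 5 bp
  39→48: 9 bp
  48→63: 15 bp
  63→71: 8 bp
  71→4 (wrap): 80-71+4 = 13 bp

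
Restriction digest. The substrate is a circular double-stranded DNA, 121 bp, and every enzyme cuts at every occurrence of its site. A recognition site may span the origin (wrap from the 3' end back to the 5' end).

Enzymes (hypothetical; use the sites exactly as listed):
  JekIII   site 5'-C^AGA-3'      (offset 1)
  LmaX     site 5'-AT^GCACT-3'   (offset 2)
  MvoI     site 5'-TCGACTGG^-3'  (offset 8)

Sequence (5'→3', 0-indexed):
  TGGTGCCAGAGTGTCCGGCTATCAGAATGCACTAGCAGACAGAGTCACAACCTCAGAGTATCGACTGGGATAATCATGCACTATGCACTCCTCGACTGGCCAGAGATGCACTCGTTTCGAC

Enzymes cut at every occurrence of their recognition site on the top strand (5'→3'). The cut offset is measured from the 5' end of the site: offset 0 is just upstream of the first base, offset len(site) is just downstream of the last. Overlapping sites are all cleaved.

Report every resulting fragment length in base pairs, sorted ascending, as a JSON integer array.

[2,4,4,5,6,7,8,9,14,14,15,16,17]

Site scan:
  JekIII (CAGA, off=1): starts [6, 22, 35, 39, 53, 100] → cuts [7, 23, 36, 40, 54, 101]
  LmaX (ATGCACT, off=2): starts [26, 75, 82, 105] → cuts [28, 77, 84, 107]
  MvoI (TCGACTGG, off=8): starts [60, 91, 116] → cuts [3, 68, 99]

Pooled cuts: [3, 7, 23, 28, 36, 40, 54, 68, 77, 84, 99, 101, 107]

Fragment lengths:
  3→7: 4 bp
  7→23: 16 bp
  23→28: 5 bp
  28→36: 8 bp
  36→40: 4 bp
  40→54: 14 bp
  54→68: 14 bp
  68→77: 9 bp
  77→84: 7 bp
  84→99: 15 bp
  99→101: 2 bp
  101→107: 6 bp
  107→3 (wrap): 121-107+3 = 17 bp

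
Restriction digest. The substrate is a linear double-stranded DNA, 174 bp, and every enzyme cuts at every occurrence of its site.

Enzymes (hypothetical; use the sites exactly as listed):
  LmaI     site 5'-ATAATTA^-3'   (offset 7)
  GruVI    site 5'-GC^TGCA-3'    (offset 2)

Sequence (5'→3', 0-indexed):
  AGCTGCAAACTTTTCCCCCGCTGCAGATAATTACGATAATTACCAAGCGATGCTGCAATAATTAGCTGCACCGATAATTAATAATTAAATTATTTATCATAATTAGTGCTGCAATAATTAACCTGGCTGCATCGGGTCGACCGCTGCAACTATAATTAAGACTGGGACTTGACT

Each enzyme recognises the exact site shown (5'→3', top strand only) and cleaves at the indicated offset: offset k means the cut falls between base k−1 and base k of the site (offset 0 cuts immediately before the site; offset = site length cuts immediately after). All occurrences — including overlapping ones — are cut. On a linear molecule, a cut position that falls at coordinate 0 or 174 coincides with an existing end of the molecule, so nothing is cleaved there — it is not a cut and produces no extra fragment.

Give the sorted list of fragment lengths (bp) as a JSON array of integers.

[2,3,4,7,7,9,11,11,11,12,14,14,16,17,18,18]

Scan for sites:
  LmaI (ATAATTA, off=7): starts [26, 35, 57, 73, 80, 98, 113, 151] → cuts [33, 42, 64, 80, 87, 105, 120, 158]
  GruVI (GCTGCA, off=2): starts [1, 19, 51, 64, 107, 125, 142] → cuts [3, 21, 53, 66, 109, 127, 144]

Pooled cuts: [3, 21, 33, 42, 53, 64, 66, 80, 87, 105, 109, 120, 127, 144, 158]

Fragments:
  [0,3): 3 bp
  [3,21): 18 bp
  [21,33): 12 bp
  [33,42): 9 bp
  [42,53): 11 bp
  [53,64): 11 bp
  [64,66): 2 bp
  [66,80): 14 bp
  [80,87): 7 bp
  [87,105): 18 bp
  [105,109): 4 bp
  [109,120): 11 bp
  [120,127): 7 bp
  [127,144): 17 bp
  [144,158): 14 bp
  [158,174): 16 bp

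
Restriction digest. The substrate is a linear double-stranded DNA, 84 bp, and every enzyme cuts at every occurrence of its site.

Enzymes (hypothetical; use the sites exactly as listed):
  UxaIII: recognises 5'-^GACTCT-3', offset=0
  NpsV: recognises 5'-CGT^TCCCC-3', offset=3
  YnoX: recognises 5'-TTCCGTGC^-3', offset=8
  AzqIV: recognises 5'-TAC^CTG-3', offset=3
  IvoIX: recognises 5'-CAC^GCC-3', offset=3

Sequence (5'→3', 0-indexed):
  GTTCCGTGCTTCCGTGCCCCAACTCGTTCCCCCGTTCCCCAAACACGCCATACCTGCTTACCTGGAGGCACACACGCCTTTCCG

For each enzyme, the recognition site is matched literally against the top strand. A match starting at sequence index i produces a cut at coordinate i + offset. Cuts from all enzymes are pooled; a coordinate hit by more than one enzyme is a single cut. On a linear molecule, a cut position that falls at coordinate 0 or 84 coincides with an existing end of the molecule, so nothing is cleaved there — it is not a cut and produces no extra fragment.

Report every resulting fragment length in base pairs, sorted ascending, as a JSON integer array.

[7,8,8,8,9,9,10,11,14]

Scan for sites:
  UxaIII (GACTCT, off=0): no sites
  NpsV (CGTTCCCC, off=3): starts [24, 32] → cuts [27, 35]
  YnoX (TTCCGTGC, off=8): starts [1, 9] → cuts [9, 17]
  AzqIV (TACCTG, off=3): starts [50, 58] → cuts [53, 61]
  IvoIX (CACGCC, off=3): starts [43, 72] → cuts [46, 75]

All cut coordinates (distinct, sorted): [9, 17, 27, 35, 46, 53, 61, 75]

Fragment lengths:
  [0,9): 9 bp
  [9,17): 8 bp
  [17,27): 10 bp
  [27,35): 8 bp
  [35,46): 11 bp
  [46,53): 7 bp
  [53,61): 8 bp
  [61,75): 14 bp
  [75,84): 9 bp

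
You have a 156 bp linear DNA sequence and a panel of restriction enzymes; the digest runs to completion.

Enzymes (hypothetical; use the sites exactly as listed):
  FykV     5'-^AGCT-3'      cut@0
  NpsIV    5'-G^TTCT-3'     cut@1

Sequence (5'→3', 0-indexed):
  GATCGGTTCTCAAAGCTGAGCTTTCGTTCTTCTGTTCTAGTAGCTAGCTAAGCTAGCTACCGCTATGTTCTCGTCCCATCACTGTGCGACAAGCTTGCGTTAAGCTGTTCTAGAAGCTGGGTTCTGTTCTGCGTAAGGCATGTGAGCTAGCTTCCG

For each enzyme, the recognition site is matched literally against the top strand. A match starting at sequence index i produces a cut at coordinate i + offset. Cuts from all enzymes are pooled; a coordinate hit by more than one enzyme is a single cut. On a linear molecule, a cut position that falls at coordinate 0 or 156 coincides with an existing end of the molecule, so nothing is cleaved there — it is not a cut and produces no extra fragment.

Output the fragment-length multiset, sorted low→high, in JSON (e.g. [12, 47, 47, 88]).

Site scan:
  FykV AGCT/0: at [13, 18, 41, 45, 50, 54, 91, 102, 114, 144, 148] ⇒ [13, 18, 41, 45, 50, 54, 91, 102, 114, 144, 148]
  NpsIV GTTCT/1: at [5, 25, 33, 66, 106, 120, 125] ⇒ [6, 26, 34, 67, 107, 121, 126]

Pooled cuts: [6, 13, 18, 26, 34, 41, 45, 50, 54, 67, 91, 102, 107, 114, 121, 126, 144, 148]

Fragment lengths:
  [0,6): 6 bp
  [6,13): 7 bp
  [13,18): 5 bp
  [18,26): 8 bp
  [26,34): 8 bp
  [34,41): 7 bp
  [41,45): 4 bp
  [45,50): 5 bp
  [50,54): 4 bp
  [54,67): 13 bp
  [67,91): 24 bp
  [91,102): 11 bp
  [102,107): 5 bp
  [107,114): 7 bp
  [114,121): 7 bp
  [121,126): 5 bp
  [126,144): 18 bp
  [144,148): 4 bp
  [148,156): 8 bp

[4,4,4,5,5,5,5,6,7,7,7,7,8,8,8,11,13,18,24]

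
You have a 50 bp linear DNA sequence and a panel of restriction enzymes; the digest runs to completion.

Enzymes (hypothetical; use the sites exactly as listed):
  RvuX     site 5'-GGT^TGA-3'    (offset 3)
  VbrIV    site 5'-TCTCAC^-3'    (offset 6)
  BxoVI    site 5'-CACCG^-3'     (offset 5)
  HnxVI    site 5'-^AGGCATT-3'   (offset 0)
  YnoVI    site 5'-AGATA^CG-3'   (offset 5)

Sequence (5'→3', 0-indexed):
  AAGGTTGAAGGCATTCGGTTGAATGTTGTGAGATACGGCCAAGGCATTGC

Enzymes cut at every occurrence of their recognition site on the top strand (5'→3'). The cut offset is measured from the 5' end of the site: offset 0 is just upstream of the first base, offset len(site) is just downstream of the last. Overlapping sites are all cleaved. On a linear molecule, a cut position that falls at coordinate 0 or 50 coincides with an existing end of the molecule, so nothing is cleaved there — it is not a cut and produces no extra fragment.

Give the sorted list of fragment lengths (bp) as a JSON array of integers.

Site scan:
  RvuX GGTTGA/3: at [2, 16] ⇒ [5, 19]
  VbrIV (TCTCAC, off=6): no sites
  BxoVI (CACCG, off=5): no sites
  HnxVI AGGCATT/0: at [8, 41] ⇒ [8, 41]
  YnoVI AGATACG/5: at [30] ⇒ [35]

Pooled cuts: [5, 8, 19, 35, 41]

Fragment lengths:
  [0,5): 5 bp
  [5,8): 3 bp
  [8,19): 11 bp
  [19,35): 16 bp
  [35,41): 6 bp
  [41,50): 9 bp

[3,5,6,9,11,16]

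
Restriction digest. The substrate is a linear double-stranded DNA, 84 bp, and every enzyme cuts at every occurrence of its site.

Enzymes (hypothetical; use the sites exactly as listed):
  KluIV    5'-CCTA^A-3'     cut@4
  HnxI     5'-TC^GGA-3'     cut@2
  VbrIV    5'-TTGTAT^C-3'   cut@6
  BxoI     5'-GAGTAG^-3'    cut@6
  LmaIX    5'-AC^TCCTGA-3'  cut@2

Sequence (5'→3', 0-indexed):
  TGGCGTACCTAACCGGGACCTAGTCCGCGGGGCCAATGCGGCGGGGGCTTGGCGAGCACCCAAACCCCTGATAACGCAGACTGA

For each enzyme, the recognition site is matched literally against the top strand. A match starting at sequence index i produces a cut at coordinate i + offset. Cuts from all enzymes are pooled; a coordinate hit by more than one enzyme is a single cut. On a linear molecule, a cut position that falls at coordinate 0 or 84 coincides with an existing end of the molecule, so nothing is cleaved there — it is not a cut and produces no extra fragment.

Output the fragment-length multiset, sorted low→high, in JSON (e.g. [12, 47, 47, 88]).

[11,73]

Per-enzyme occurrences:
  KluIV CCTAA/4: at [7] ⇒ [11]
  HnxI (TCGGA, off=2): no sites
  VbrIV (TTGTATC, off=6): no sites
  BxoI (GAGTAG, off=6): no sites
  LmaIX (ACTCCTGA, off=2): no sites

All cut coordinates (distinct, sorted): [11]

Fragment lengths:
  [0,11): 11 bp
  [11,84): 73 bp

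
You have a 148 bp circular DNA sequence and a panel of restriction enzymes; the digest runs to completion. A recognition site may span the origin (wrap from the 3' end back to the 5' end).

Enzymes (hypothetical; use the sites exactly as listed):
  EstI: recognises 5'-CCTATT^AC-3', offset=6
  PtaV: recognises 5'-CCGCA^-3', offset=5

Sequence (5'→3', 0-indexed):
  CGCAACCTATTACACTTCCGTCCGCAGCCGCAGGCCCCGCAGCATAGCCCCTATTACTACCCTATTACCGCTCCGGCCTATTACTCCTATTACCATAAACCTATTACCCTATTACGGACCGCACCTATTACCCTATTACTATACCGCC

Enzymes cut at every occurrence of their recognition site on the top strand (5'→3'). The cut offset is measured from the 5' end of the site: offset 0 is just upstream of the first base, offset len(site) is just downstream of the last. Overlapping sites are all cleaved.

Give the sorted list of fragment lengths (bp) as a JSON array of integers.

[6,6,7,8,8,9,9,10,11,14,14,15,15,16]

Scan for sites:
  EstI (CCTATTAC, off=6): starts [5, 49, 60, 76, 85, 99, 107, 123, 131] → cuts [11, 55, 66, 82, 91, 105, 113, 129, 137]
  PtaV (CCGCA, off=5): starts [21, 27, 36, 118, 147] → cuts [4, 26, 32, 41, 123]

All cut coordinates (distinct, sorted): [4, 11, 26, 32, 41, 55, 66, 82, 91, 105, 113, 123, 129, 137]

Fragment lengths:
  4→11: 7 bp
  11→26: 15 bp
  26→32: 6 bp
  32→41: 9 bp
  41→55: 14 bp
  55→66: 11 bp
  66→82: 16 bp
  82→91: 9 bp
  91→105: 14 bp
  105→113: 8 bp
  113→123: 10 bp
  123→129: 6 bp
  129→137: 8 bp
  137→4 (wrap): 148-137+4 = 15 bp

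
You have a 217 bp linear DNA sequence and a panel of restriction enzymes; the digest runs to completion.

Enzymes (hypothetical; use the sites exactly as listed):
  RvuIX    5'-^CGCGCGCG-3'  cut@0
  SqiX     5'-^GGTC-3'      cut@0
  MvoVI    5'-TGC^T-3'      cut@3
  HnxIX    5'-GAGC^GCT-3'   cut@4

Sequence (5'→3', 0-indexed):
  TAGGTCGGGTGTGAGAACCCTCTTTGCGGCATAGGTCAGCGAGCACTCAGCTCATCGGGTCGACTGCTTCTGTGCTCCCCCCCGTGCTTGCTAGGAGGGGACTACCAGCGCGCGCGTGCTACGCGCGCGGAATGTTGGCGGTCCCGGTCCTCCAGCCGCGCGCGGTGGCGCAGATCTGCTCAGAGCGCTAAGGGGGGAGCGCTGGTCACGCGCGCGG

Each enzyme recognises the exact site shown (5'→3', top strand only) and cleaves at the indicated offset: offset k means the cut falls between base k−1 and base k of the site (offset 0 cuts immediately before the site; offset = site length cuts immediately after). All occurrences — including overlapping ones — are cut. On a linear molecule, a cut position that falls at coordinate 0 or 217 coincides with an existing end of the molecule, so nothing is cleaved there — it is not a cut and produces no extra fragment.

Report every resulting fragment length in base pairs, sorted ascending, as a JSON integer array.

Site scan:
  RvuIX (CGCGCGCG, off=0): starts [108, 121, 156, 208] → cuts [108, 121, 156, 208]
  SqiX (GGTC, off=0): starts [2, 33, 57, 139, 145, 203] → cuts [2, 33, 57, 139, 145, 203]
  MvoVI (TGCT, off=3): starts [64, 72, 84, 88, 116, 176] → cuts [67, 75, 87, 91, 119, 179]
  HnxIX (GAGCGCT, off=4): starts [182, 196] → cuts [186, 200]

All cut coordinates (distinct, sorted): [2, 33, 57, 67, 75, 87, 91, 108, 119, 121, 139, 145, 156, 179, 186, 200, 203, 208]

Fragments:
  [0,2): 2 bp
  [2,33): 31 bp
  [33,57): 24 bp
  [57,67): 10 bp
  [67,75): 8 bp
  [75,87): 12 bp
  [87,91): 4 bp
  [91,108): 17 bp
  [108,119): 11 bp
  [119,121): 2 bp
  [121,139): 18 bp
  [139,145): 6 bp
  [145,156): 11 bp
  [156,179): 23 bp
  [179,186): 7 bp
  [186,200): 14 bp
  [200,203): 3 bp
  [203,208): 5 bp
  [208,217): 9 bp

[2,2,3,4,5,6,7,8,9,10,11,11,12,14,17,18,23,24,31]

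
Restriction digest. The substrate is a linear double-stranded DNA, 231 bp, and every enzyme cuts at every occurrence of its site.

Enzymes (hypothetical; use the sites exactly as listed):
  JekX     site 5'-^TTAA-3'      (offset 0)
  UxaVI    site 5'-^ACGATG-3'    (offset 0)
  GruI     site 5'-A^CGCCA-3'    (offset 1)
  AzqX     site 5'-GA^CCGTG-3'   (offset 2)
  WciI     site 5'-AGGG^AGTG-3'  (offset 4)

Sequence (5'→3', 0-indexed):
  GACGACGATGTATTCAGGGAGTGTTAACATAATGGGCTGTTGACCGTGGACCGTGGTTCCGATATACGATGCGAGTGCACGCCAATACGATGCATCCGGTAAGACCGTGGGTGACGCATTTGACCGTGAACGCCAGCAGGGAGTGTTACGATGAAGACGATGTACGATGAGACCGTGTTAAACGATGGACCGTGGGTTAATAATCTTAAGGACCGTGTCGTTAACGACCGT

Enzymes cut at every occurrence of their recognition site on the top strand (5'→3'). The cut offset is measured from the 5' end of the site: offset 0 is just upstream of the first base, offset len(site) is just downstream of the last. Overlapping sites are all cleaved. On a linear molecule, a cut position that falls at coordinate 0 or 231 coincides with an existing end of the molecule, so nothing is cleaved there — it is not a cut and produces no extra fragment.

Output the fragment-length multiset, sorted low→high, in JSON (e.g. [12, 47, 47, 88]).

Scan for sites:
  JekX TTAA/0: at [23, 177, 196, 205, 220] ⇒ [23, 177, 196, 205, 220]
  UxaVI ACGATG/0: at [4, 65, 86, 147, 156, 163, 181] ⇒ [4, 65, 86, 147, 156, 163, 181]
  GruI ACGCCA/1: at [78, 129] ⇒ [79, 130]
  AzqX GACCGTG/2: at [41, 48, 102, 121, 170, 187, 210] ⇒ [43, 50, 104, 123, 172, 189, 212]
  WciI AGGGAGTG/4: at [15, 137] ⇒ [19, 141]

Pooled cuts: [4, 19, 23, 43, 50, 65, 79, 86, 104, 123, 130, 141, 147, 156, 163, 172, 177, 181, 189, 196, 205, 212, 220]

Fragments:
  [0,4): 4 bp
  [4,19): 15 bp
  [19,23): 4 bp
  [23,43): 20 bp
  [43,50): 7 bp
  [50,65): 15 bp
  [65,79): 14 bp
  [79,86): 7 bp
  [86,104): 18 bp
  [104,123): 19 bp
  [123,130): 7 bp
  [130,141): 11 bp
  [141,147): 6 bp
  [147,156): 9 bp
  [156,163): 7 bp
  [163,172): 9 bp
  [172,177): 5 bp
  [177,181): 4 bp
  [181,189): 8 bp
  [189,196): 7 bp
  [196,205): 9 bp
  [205,212): 7 bp
  [212,220): 8 bp
  [220,231): 11 bp

[4,4,4,5,6,7,7,7,7,7,7,8,8,9,9,9,11,11,14,15,15,18,19,20]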